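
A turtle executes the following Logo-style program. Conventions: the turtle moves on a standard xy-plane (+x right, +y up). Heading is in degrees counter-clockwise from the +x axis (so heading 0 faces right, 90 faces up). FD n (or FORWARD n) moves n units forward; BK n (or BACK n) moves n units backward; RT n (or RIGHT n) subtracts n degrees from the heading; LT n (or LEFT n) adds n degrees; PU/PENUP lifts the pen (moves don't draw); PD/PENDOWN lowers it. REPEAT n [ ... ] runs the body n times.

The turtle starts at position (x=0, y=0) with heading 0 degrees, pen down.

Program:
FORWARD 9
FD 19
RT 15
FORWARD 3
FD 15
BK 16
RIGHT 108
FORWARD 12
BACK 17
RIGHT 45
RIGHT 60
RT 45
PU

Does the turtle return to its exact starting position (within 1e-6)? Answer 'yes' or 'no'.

Executing turtle program step by step:
Start: pos=(0,0), heading=0, pen down
FD 9: (0,0) -> (9,0) [heading=0, draw]
FD 19: (9,0) -> (28,0) [heading=0, draw]
RT 15: heading 0 -> 345
FD 3: (28,0) -> (30.898,-0.776) [heading=345, draw]
FD 15: (30.898,-0.776) -> (45.387,-4.659) [heading=345, draw]
BK 16: (45.387,-4.659) -> (29.932,-0.518) [heading=345, draw]
RT 108: heading 345 -> 237
FD 12: (29.932,-0.518) -> (23.396,-10.582) [heading=237, draw]
BK 17: (23.396,-10.582) -> (32.655,3.676) [heading=237, draw]
RT 45: heading 237 -> 192
RT 60: heading 192 -> 132
RT 45: heading 132 -> 87
PU: pen up
Final: pos=(32.655,3.676), heading=87, 7 segment(s) drawn

Start position: (0, 0)
Final position: (32.655, 3.676)
Distance = 32.861; >= 1e-6 -> NOT closed

Answer: no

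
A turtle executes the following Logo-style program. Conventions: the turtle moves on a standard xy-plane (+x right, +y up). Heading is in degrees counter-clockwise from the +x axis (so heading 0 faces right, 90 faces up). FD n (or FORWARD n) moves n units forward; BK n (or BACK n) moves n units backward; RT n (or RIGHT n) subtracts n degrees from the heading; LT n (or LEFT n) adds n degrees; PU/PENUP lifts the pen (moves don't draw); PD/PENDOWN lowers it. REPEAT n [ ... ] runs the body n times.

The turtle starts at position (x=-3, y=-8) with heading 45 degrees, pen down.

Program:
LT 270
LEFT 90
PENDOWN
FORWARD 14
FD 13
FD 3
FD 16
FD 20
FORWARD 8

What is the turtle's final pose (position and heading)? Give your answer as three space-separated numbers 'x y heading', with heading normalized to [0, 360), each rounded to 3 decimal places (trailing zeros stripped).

Executing turtle program step by step:
Start: pos=(-3,-8), heading=45, pen down
LT 270: heading 45 -> 315
LT 90: heading 315 -> 45
PD: pen down
FD 14: (-3,-8) -> (6.899,1.899) [heading=45, draw]
FD 13: (6.899,1.899) -> (16.092,11.092) [heading=45, draw]
FD 3: (16.092,11.092) -> (18.213,13.213) [heading=45, draw]
FD 16: (18.213,13.213) -> (29.527,24.527) [heading=45, draw]
FD 20: (29.527,24.527) -> (43.669,38.669) [heading=45, draw]
FD 8: (43.669,38.669) -> (49.326,44.326) [heading=45, draw]
Final: pos=(49.326,44.326), heading=45, 6 segment(s) drawn

Answer: 49.326 44.326 45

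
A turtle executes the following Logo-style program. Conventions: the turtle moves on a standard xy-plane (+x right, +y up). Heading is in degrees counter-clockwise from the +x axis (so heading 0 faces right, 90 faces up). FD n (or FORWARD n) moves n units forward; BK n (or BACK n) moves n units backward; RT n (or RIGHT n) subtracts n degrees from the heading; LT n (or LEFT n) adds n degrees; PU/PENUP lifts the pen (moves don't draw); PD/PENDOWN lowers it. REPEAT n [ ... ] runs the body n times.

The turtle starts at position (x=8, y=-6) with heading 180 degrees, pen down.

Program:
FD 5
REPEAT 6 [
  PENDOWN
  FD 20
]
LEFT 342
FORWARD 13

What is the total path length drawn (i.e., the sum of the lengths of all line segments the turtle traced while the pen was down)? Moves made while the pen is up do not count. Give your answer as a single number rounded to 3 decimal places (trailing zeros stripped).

Executing turtle program step by step:
Start: pos=(8,-6), heading=180, pen down
FD 5: (8,-6) -> (3,-6) [heading=180, draw]
REPEAT 6 [
  -- iteration 1/6 --
  PD: pen down
  FD 20: (3,-6) -> (-17,-6) [heading=180, draw]
  -- iteration 2/6 --
  PD: pen down
  FD 20: (-17,-6) -> (-37,-6) [heading=180, draw]
  -- iteration 3/6 --
  PD: pen down
  FD 20: (-37,-6) -> (-57,-6) [heading=180, draw]
  -- iteration 4/6 --
  PD: pen down
  FD 20: (-57,-6) -> (-77,-6) [heading=180, draw]
  -- iteration 5/6 --
  PD: pen down
  FD 20: (-77,-6) -> (-97,-6) [heading=180, draw]
  -- iteration 6/6 --
  PD: pen down
  FD 20: (-97,-6) -> (-117,-6) [heading=180, draw]
]
LT 342: heading 180 -> 162
FD 13: (-117,-6) -> (-129.364,-1.983) [heading=162, draw]
Final: pos=(-129.364,-1.983), heading=162, 8 segment(s) drawn

Segment lengths:
  seg 1: (8,-6) -> (3,-6), length = 5
  seg 2: (3,-6) -> (-17,-6), length = 20
  seg 3: (-17,-6) -> (-37,-6), length = 20
  seg 4: (-37,-6) -> (-57,-6), length = 20
  seg 5: (-57,-6) -> (-77,-6), length = 20
  seg 6: (-77,-6) -> (-97,-6), length = 20
  seg 7: (-97,-6) -> (-117,-6), length = 20
  seg 8: (-117,-6) -> (-129.364,-1.983), length = 13
Total = 138

Answer: 138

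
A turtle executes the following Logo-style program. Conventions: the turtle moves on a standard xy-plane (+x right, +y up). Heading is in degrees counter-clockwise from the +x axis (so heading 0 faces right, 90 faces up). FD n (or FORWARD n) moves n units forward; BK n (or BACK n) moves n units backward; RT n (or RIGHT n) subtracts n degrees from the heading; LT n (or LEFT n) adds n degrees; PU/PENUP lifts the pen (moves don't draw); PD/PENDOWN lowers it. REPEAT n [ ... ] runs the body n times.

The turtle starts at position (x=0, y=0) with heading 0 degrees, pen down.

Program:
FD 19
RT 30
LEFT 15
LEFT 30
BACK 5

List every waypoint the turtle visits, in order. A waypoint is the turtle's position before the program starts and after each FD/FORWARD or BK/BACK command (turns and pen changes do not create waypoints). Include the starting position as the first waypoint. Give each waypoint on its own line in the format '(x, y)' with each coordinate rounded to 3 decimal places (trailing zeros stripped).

Answer: (0, 0)
(19, 0)
(14.17, -1.294)

Derivation:
Executing turtle program step by step:
Start: pos=(0,0), heading=0, pen down
FD 19: (0,0) -> (19,0) [heading=0, draw]
RT 30: heading 0 -> 330
LT 15: heading 330 -> 345
LT 30: heading 345 -> 15
BK 5: (19,0) -> (14.17,-1.294) [heading=15, draw]
Final: pos=(14.17,-1.294), heading=15, 2 segment(s) drawn
Waypoints (3 total):
(0, 0)
(19, 0)
(14.17, -1.294)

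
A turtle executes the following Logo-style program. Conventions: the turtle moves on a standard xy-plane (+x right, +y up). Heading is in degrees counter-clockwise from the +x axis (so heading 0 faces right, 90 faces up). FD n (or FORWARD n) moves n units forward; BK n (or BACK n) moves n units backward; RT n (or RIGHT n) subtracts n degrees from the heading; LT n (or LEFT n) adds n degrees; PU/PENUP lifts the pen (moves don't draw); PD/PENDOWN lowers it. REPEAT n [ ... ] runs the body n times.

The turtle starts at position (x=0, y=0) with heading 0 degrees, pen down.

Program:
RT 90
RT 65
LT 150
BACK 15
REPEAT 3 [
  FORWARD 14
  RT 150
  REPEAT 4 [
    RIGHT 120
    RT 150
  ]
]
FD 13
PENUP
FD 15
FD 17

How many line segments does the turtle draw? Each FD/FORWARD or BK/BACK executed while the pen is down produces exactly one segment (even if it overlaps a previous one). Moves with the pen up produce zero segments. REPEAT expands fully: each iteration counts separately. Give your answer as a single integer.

Executing turtle program step by step:
Start: pos=(0,0), heading=0, pen down
RT 90: heading 0 -> 270
RT 65: heading 270 -> 205
LT 150: heading 205 -> 355
BK 15: (0,0) -> (-14.943,1.307) [heading=355, draw]
REPEAT 3 [
  -- iteration 1/3 --
  FD 14: (-14.943,1.307) -> (-0.996,0.087) [heading=355, draw]
  RT 150: heading 355 -> 205
  REPEAT 4 [
    -- iteration 1/4 --
    RT 120: heading 205 -> 85
    RT 150: heading 85 -> 295
    -- iteration 2/4 --
    RT 120: heading 295 -> 175
    RT 150: heading 175 -> 25
    -- iteration 3/4 --
    RT 120: heading 25 -> 265
    RT 150: heading 265 -> 115
    -- iteration 4/4 --
    RT 120: heading 115 -> 355
    RT 150: heading 355 -> 205
  ]
  -- iteration 2/3 --
  FD 14: (-0.996,0.087) -> (-13.685,-5.829) [heading=205, draw]
  RT 150: heading 205 -> 55
  REPEAT 4 [
    -- iteration 1/4 --
    RT 120: heading 55 -> 295
    RT 150: heading 295 -> 145
    -- iteration 2/4 --
    RT 120: heading 145 -> 25
    RT 150: heading 25 -> 235
    -- iteration 3/4 --
    RT 120: heading 235 -> 115
    RT 150: heading 115 -> 325
    -- iteration 4/4 --
    RT 120: heading 325 -> 205
    RT 150: heading 205 -> 55
  ]
  -- iteration 3/3 --
  FD 14: (-13.685,-5.829) -> (-5.654,5.639) [heading=55, draw]
  RT 150: heading 55 -> 265
  REPEAT 4 [
    -- iteration 1/4 --
    RT 120: heading 265 -> 145
    RT 150: heading 145 -> 355
    -- iteration 2/4 --
    RT 120: heading 355 -> 235
    RT 150: heading 235 -> 85
    -- iteration 3/4 --
    RT 120: heading 85 -> 325
    RT 150: heading 325 -> 175
    -- iteration 4/4 --
    RT 120: heading 175 -> 55
    RT 150: heading 55 -> 265
  ]
]
FD 13: (-5.654,5.639) -> (-6.787,-7.312) [heading=265, draw]
PU: pen up
FD 15: (-6.787,-7.312) -> (-8.095,-22.255) [heading=265, move]
FD 17: (-8.095,-22.255) -> (-9.576,-39.19) [heading=265, move]
Final: pos=(-9.576,-39.19), heading=265, 5 segment(s) drawn
Segments drawn: 5

Answer: 5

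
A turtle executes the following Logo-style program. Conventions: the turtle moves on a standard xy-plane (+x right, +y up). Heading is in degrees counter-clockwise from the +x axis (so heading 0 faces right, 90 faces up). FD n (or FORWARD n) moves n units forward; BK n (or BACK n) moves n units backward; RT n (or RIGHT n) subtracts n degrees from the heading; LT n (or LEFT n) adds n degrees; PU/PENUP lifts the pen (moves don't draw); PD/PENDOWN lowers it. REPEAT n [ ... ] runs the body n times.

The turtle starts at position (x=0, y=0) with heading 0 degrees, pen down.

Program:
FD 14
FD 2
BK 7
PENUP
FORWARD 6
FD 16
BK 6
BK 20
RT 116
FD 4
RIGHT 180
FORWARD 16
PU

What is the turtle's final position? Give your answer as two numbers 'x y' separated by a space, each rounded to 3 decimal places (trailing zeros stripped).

Executing turtle program step by step:
Start: pos=(0,0), heading=0, pen down
FD 14: (0,0) -> (14,0) [heading=0, draw]
FD 2: (14,0) -> (16,0) [heading=0, draw]
BK 7: (16,0) -> (9,0) [heading=0, draw]
PU: pen up
FD 6: (9,0) -> (15,0) [heading=0, move]
FD 16: (15,0) -> (31,0) [heading=0, move]
BK 6: (31,0) -> (25,0) [heading=0, move]
BK 20: (25,0) -> (5,0) [heading=0, move]
RT 116: heading 0 -> 244
FD 4: (5,0) -> (3.247,-3.595) [heading=244, move]
RT 180: heading 244 -> 64
FD 16: (3.247,-3.595) -> (10.26,10.786) [heading=64, move]
PU: pen up
Final: pos=(10.26,10.786), heading=64, 3 segment(s) drawn

Answer: 10.26 10.786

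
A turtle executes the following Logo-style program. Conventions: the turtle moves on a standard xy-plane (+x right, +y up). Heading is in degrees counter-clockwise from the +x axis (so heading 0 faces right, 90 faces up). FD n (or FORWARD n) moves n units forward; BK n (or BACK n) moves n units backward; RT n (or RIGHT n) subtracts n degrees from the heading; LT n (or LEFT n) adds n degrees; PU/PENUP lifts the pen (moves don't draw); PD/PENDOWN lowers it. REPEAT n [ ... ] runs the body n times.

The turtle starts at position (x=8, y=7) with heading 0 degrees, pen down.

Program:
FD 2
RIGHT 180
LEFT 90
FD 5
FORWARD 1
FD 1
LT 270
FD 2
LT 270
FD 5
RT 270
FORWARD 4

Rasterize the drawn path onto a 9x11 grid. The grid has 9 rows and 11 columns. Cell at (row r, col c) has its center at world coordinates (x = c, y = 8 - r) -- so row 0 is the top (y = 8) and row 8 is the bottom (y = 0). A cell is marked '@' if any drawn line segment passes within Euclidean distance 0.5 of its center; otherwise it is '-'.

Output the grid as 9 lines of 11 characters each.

Answer: -----------
--------@@@
----------@
----@@@@@-@
--------@-@
--------@-@
--------@-@
--------@-@
--------@@@

Derivation:
Segment 0: (8,7) -> (10,7)
Segment 1: (10,7) -> (10,2)
Segment 2: (10,2) -> (10,1)
Segment 3: (10,1) -> (10,0)
Segment 4: (10,0) -> (8,0)
Segment 5: (8,0) -> (8,5)
Segment 6: (8,5) -> (4,5)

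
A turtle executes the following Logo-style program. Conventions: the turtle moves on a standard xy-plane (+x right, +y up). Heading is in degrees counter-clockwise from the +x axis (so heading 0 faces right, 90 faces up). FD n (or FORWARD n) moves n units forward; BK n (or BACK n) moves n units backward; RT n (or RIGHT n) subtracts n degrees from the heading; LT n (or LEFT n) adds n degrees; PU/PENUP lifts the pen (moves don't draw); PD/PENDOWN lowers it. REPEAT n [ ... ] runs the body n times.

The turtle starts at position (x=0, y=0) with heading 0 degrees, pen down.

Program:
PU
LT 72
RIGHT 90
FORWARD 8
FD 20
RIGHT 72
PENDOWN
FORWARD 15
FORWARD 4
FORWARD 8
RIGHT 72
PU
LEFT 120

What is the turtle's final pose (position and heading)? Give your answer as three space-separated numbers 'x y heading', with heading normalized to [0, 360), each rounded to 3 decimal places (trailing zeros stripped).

Answer: 26.63 -35.652 318

Derivation:
Executing turtle program step by step:
Start: pos=(0,0), heading=0, pen down
PU: pen up
LT 72: heading 0 -> 72
RT 90: heading 72 -> 342
FD 8: (0,0) -> (7.608,-2.472) [heading=342, move]
FD 20: (7.608,-2.472) -> (26.63,-8.652) [heading=342, move]
RT 72: heading 342 -> 270
PD: pen down
FD 15: (26.63,-8.652) -> (26.63,-23.652) [heading=270, draw]
FD 4: (26.63,-23.652) -> (26.63,-27.652) [heading=270, draw]
FD 8: (26.63,-27.652) -> (26.63,-35.652) [heading=270, draw]
RT 72: heading 270 -> 198
PU: pen up
LT 120: heading 198 -> 318
Final: pos=(26.63,-35.652), heading=318, 3 segment(s) drawn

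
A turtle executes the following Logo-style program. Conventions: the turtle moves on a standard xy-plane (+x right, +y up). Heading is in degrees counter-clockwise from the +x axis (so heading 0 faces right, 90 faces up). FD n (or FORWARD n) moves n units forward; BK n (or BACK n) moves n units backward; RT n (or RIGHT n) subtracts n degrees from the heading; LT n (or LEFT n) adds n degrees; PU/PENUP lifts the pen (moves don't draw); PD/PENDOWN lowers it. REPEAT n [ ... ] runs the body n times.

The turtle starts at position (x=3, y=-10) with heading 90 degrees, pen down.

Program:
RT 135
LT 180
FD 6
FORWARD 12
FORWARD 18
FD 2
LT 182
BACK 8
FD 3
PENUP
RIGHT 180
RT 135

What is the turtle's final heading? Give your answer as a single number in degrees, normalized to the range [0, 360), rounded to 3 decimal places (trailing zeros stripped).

Answer: 2

Derivation:
Executing turtle program step by step:
Start: pos=(3,-10), heading=90, pen down
RT 135: heading 90 -> 315
LT 180: heading 315 -> 135
FD 6: (3,-10) -> (-1.243,-5.757) [heading=135, draw]
FD 12: (-1.243,-5.757) -> (-9.728,2.728) [heading=135, draw]
FD 18: (-9.728,2.728) -> (-22.456,15.456) [heading=135, draw]
FD 2: (-22.456,15.456) -> (-23.87,16.87) [heading=135, draw]
LT 182: heading 135 -> 317
BK 8: (-23.87,16.87) -> (-29.721,22.326) [heading=317, draw]
FD 3: (-29.721,22.326) -> (-27.527,20.28) [heading=317, draw]
PU: pen up
RT 180: heading 317 -> 137
RT 135: heading 137 -> 2
Final: pos=(-27.527,20.28), heading=2, 6 segment(s) drawn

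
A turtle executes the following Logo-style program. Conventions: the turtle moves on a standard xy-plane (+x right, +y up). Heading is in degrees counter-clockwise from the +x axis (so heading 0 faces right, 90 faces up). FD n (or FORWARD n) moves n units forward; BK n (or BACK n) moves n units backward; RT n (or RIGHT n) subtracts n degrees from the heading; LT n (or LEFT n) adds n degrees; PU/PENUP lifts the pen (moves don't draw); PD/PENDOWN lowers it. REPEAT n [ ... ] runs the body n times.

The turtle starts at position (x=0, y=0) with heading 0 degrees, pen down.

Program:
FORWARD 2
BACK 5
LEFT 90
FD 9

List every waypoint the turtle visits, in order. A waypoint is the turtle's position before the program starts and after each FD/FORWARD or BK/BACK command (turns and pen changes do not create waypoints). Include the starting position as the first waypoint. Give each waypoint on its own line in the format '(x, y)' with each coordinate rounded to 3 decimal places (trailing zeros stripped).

Executing turtle program step by step:
Start: pos=(0,0), heading=0, pen down
FD 2: (0,0) -> (2,0) [heading=0, draw]
BK 5: (2,0) -> (-3,0) [heading=0, draw]
LT 90: heading 0 -> 90
FD 9: (-3,0) -> (-3,9) [heading=90, draw]
Final: pos=(-3,9), heading=90, 3 segment(s) drawn
Waypoints (4 total):
(0, 0)
(2, 0)
(-3, 0)
(-3, 9)

Answer: (0, 0)
(2, 0)
(-3, 0)
(-3, 9)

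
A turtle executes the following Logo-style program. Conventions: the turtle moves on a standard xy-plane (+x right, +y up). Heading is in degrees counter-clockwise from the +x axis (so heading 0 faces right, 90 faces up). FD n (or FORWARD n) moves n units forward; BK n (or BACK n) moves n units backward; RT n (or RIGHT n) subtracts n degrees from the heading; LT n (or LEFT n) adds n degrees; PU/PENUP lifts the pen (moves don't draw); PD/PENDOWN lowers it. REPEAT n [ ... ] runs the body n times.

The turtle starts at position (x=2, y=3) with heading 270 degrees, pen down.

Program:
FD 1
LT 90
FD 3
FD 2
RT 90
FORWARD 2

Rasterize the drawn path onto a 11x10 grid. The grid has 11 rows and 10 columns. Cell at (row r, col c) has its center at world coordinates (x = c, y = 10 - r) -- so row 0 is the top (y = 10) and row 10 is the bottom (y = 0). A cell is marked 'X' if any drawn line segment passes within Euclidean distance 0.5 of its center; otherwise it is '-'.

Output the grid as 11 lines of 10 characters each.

Answer: ----------
----------
----------
----------
----------
----------
----------
--X-------
--XXXXXX--
-------X--
-------X--

Derivation:
Segment 0: (2,3) -> (2,2)
Segment 1: (2,2) -> (5,2)
Segment 2: (5,2) -> (7,2)
Segment 3: (7,2) -> (7,-0)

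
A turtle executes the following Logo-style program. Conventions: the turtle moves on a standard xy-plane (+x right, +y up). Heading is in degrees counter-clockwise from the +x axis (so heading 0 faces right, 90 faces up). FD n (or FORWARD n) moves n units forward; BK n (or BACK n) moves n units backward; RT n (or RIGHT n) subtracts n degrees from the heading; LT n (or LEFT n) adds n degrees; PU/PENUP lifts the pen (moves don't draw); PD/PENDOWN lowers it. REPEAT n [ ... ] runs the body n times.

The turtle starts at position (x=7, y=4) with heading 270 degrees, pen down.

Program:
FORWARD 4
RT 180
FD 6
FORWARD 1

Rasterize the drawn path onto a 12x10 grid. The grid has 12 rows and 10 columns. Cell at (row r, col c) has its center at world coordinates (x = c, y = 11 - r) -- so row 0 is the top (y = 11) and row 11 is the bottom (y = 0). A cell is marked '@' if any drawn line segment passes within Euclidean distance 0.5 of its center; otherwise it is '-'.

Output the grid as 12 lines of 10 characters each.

Answer: ----------
----------
----------
----------
-------@--
-------@--
-------@--
-------@--
-------@--
-------@--
-------@--
-------@--

Derivation:
Segment 0: (7,4) -> (7,0)
Segment 1: (7,0) -> (7,6)
Segment 2: (7,6) -> (7,7)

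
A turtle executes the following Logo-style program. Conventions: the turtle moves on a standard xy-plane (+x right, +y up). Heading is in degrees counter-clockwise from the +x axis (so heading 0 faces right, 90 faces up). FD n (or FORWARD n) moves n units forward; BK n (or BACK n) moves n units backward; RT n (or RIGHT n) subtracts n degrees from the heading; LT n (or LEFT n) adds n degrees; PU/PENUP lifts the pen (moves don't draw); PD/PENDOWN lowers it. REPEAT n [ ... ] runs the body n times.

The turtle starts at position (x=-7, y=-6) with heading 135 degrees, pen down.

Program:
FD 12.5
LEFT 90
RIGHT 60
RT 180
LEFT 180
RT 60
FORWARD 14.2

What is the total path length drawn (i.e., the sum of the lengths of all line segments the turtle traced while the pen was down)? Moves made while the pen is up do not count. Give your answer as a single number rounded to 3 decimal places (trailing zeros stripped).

Answer: 26.7

Derivation:
Executing turtle program step by step:
Start: pos=(-7,-6), heading=135, pen down
FD 12.5: (-7,-6) -> (-15.839,2.839) [heading=135, draw]
LT 90: heading 135 -> 225
RT 60: heading 225 -> 165
RT 180: heading 165 -> 345
LT 180: heading 345 -> 165
RT 60: heading 165 -> 105
FD 14.2: (-15.839,2.839) -> (-19.514,16.555) [heading=105, draw]
Final: pos=(-19.514,16.555), heading=105, 2 segment(s) drawn

Segment lengths:
  seg 1: (-7,-6) -> (-15.839,2.839), length = 12.5
  seg 2: (-15.839,2.839) -> (-19.514,16.555), length = 14.2
Total = 26.7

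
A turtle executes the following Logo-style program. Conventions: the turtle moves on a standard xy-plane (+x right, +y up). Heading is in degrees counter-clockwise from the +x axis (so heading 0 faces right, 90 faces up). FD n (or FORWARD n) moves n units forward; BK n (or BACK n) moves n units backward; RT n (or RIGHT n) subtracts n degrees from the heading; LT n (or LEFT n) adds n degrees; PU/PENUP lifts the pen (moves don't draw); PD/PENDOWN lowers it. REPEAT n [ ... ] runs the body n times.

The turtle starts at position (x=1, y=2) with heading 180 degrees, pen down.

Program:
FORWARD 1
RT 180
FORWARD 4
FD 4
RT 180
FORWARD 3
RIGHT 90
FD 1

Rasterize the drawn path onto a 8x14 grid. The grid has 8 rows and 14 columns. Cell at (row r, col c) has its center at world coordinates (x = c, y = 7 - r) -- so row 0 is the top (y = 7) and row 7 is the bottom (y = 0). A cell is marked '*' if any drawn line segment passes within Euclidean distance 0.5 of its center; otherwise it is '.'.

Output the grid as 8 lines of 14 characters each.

Answer: ..............
..............
..............
..............
.....*........
*********.....
..............
..............

Derivation:
Segment 0: (1,2) -> (0,2)
Segment 1: (0,2) -> (4,2)
Segment 2: (4,2) -> (8,2)
Segment 3: (8,2) -> (5,2)
Segment 4: (5,2) -> (5,3)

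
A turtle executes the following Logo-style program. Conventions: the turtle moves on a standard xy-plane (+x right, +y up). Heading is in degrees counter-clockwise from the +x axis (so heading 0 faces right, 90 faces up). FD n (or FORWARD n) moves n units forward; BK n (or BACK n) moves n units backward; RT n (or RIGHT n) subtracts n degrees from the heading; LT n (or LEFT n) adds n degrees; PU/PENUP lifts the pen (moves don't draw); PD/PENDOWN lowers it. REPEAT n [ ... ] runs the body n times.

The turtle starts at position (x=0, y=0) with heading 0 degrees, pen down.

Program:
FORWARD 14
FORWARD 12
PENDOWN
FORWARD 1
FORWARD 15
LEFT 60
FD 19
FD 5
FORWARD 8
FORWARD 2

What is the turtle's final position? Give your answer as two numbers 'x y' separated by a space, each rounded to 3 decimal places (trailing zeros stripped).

Answer: 59 29.445

Derivation:
Executing turtle program step by step:
Start: pos=(0,0), heading=0, pen down
FD 14: (0,0) -> (14,0) [heading=0, draw]
FD 12: (14,0) -> (26,0) [heading=0, draw]
PD: pen down
FD 1: (26,0) -> (27,0) [heading=0, draw]
FD 15: (27,0) -> (42,0) [heading=0, draw]
LT 60: heading 0 -> 60
FD 19: (42,0) -> (51.5,16.454) [heading=60, draw]
FD 5: (51.5,16.454) -> (54,20.785) [heading=60, draw]
FD 8: (54,20.785) -> (58,27.713) [heading=60, draw]
FD 2: (58,27.713) -> (59,29.445) [heading=60, draw]
Final: pos=(59,29.445), heading=60, 8 segment(s) drawn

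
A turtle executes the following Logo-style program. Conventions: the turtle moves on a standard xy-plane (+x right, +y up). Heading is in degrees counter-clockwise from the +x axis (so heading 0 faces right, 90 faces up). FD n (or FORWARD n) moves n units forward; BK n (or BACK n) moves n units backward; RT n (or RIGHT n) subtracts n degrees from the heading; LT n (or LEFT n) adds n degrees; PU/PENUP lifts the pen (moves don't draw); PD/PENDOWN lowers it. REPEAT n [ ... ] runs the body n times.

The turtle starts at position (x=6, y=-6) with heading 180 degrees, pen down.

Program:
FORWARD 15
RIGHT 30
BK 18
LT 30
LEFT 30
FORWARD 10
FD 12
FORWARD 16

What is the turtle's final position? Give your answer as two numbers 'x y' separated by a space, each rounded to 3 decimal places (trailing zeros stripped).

Executing turtle program step by step:
Start: pos=(6,-6), heading=180, pen down
FD 15: (6,-6) -> (-9,-6) [heading=180, draw]
RT 30: heading 180 -> 150
BK 18: (-9,-6) -> (6.588,-15) [heading=150, draw]
LT 30: heading 150 -> 180
LT 30: heading 180 -> 210
FD 10: (6.588,-15) -> (-2.072,-20) [heading=210, draw]
FD 12: (-2.072,-20) -> (-12.464,-26) [heading=210, draw]
FD 16: (-12.464,-26) -> (-26.321,-34) [heading=210, draw]
Final: pos=(-26.321,-34), heading=210, 5 segment(s) drawn

Answer: -26.321 -34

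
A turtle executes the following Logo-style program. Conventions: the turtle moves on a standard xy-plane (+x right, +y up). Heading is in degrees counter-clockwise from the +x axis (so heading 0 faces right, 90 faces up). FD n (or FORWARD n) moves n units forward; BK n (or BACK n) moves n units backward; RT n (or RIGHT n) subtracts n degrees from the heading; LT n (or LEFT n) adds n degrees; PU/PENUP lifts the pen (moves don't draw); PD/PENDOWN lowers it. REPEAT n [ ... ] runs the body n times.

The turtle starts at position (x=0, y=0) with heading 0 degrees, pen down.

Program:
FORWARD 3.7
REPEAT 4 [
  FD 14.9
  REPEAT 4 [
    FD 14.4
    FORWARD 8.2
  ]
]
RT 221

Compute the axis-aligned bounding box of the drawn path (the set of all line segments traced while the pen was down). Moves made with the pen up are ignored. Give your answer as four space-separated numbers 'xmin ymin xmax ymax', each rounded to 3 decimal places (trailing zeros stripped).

Executing turtle program step by step:
Start: pos=(0,0), heading=0, pen down
FD 3.7: (0,0) -> (3.7,0) [heading=0, draw]
REPEAT 4 [
  -- iteration 1/4 --
  FD 14.9: (3.7,0) -> (18.6,0) [heading=0, draw]
  REPEAT 4 [
    -- iteration 1/4 --
    FD 14.4: (18.6,0) -> (33,0) [heading=0, draw]
    FD 8.2: (33,0) -> (41.2,0) [heading=0, draw]
    -- iteration 2/4 --
    FD 14.4: (41.2,0) -> (55.6,0) [heading=0, draw]
    FD 8.2: (55.6,0) -> (63.8,0) [heading=0, draw]
    -- iteration 3/4 --
    FD 14.4: (63.8,0) -> (78.2,0) [heading=0, draw]
    FD 8.2: (78.2,0) -> (86.4,0) [heading=0, draw]
    -- iteration 4/4 --
    FD 14.4: (86.4,0) -> (100.8,0) [heading=0, draw]
    FD 8.2: (100.8,0) -> (109,0) [heading=0, draw]
  ]
  -- iteration 2/4 --
  FD 14.9: (109,0) -> (123.9,0) [heading=0, draw]
  REPEAT 4 [
    -- iteration 1/4 --
    FD 14.4: (123.9,0) -> (138.3,0) [heading=0, draw]
    FD 8.2: (138.3,0) -> (146.5,0) [heading=0, draw]
    -- iteration 2/4 --
    FD 14.4: (146.5,0) -> (160.9,0) [heading=0, draw]
    FD 8.2: (160.9,0) -> (169.1,0) [heading=0, draw]
    -- iteration 3/4 --
    FD 14.4: (169.1,0) -> (183.5,0) [heading=0, draw]
    FD 8.2: (183.5,0) -> (191.7,0) [heading=0, draw]
    -- iteration 4/4 --
    FD 14.4: (191.7,0) -> (206.1,0) [heading=0, draw]
    FD 8.2: (206.1,0) -> (214.3,0) [heading=0, draw]
  ]
  -- iteration 3/4 --
  FD 14.9: (214.3,0) -> (229.2,0) [heading=0, draw]
  REPEAT 4 [
    -- iteration 1/4 --
    FD 14.4: (229.2,0) -> (243.6,0) [heading=0, draw]
    FD 8.2: (243.6,0) -> (251.8,0) [heading=0, draw]
    -- iteration 2/4 --
    FD 14.4: (251.8,0) -> (266.2,0) [heading=0, draw]
    FD 8.2: (266.2,0) -> (274.4,0) [heading=0, draw]
    -- iteration 3/4 --
    FD 14.4: (274.4,0) -> (288.8,0) [heading=0, draw]
    FD 8.2: (288.8,0) -> (297,0) [heading=0, draw]
    -- iteration 4/4 --
    FD 14.4: (297,0) -> (311.4,0) [heading=0, draw]
    FD 8.2: (311.4,0) -> (319.6,0) [heading=0, draw]
  ]
  -- iteration 4/4 --
  FD 14.9: (319.6,0) -> (334.5,0) [heading=0, draw]
  REPEAT 4 [
    -- iteration 1/4 --
    FD 14.4: (334.5,0) -> (348.9,0) [heading=0, draw]
    FD 8.2: (348.9,0) -> (357.1,0) [heading=0, draw]
    -- iteration 2/4 --
    FD 14.4: (357.1,0) -> (371.5,0) [heading=0, draw]
    FD 8.2: (371.5,0) -> (379.7,0) [heading=0, draw]
    -- iteration 3/4 --
    FD 14.4: (379.7,0) -> (394.1,0) [heading=0, draw]
    FD 8.2: (394.1,0) -> (402.3,0) [heading=0, draw]
    -- iteration 4/4 --
    FD 14.4: (402.3,0) -> (416.7,0) [heading=0, draw]
    FD 8.2: (416.7,0) -> (424.9,0) [heading=0, draw]
  ]
]
RT 221: heading 0 -> 139
Final: pos=(424.9,0), heading=139, 37 segment(s) drawn

Segment endpoints: x in {0, 3.7, 18.6, 33, 41.2, 55.6, 63.8, 78.2, 86.4, 100.8, 109, 123.9, 138.3, 146.5, 160.9, 169.1, 183.5, 191.7, 206.1, 214.3, 229.2, 243.6, 251.8, 266.2, 274.4, 288.8, 297, 311.4, 319.6, 334.5, 348.9, 357.1, 371.5, 379.7, 394.1, 402.3, 416.7, 424.9}, y in {0}
xmin=0, ymin=0, xmax=424.9, ymax=0

Answer: 0 0 424.9 0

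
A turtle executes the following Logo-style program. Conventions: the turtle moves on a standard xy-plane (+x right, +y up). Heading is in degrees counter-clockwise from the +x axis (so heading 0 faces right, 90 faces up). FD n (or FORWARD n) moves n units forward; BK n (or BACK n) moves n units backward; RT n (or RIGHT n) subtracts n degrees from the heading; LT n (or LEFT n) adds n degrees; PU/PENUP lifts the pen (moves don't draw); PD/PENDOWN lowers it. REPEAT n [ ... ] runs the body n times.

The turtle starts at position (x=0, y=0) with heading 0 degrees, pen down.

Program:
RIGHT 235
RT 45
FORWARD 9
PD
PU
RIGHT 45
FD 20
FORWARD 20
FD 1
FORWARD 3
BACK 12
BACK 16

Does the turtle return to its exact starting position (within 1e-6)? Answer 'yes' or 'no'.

Answer: no

Derivation:
Executing turtle program step by step:
Start: pos=(0,0), heading=0, pen down
RT 235: heading 0 -> 125
RT 45: heading 125 -> 80
FD 9: (0,0) -> (1.563,8.863) [heading=80, draw]
PD: pen down
PU: pen up
RT 45: heading 80 -> 35
FD 20: (1.563,8.863) -> (17.946,20.335) [heading=35, move]
FD 20: (17.946,20.335) -> (34.329,31.806) [heading=35, move]
FD 1: (34.329,31.806) -> (35.148,32.38) [heading=35, move]
FD 3: (35.148,32.38) -> (37.606,34.101) [heading=35, move]
BK 12: (37.606,34.101) -> (27.776,27.218) [heading=35, move]
BK 16: (27.776,27.218) -> (14.669,18.04) [heading=35, move]
Final: pos=(14.669,18.04), heading=35, 1 segment(s) drawn

Start position: (0, 0)
Final position: (14.669, 18.04)
Distance = 23.252; >= 1e-6 -> NOT closed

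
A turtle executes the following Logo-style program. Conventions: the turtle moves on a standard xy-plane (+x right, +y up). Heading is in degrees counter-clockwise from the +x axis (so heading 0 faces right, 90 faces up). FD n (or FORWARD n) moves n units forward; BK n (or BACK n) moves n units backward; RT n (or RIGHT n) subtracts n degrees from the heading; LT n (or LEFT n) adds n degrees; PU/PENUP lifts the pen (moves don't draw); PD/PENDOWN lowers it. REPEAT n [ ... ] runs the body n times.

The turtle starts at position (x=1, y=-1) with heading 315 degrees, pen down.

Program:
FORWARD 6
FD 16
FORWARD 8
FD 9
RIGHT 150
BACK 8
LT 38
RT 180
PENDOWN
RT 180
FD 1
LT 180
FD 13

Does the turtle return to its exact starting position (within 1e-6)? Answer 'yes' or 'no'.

Answer: no

Derivation:
Executing turtle program step by step:
Start: pos=(1,-1), heading=315, pen down
FD 6: (1,-1) -> (5.243,-5.243) [heading=315, draw]
FD 16: (5.243,-5.243) -> (16.556,-16.556) [heading=315, draw]
FD 8: (16.556,-16.556) -> (22.213,-22.213) [heading=315, draw]
FD 9: (22.213,-22.213) -> (28.577,-28.577) [heading=315, draw]
RT 150: heading 315 -> 165
BK 8: (28.577,-28.577) -> (36.305,-30.648) [heading=165, draw]
LT 38: heading 165 -> 203
RT 180: heading 203 -> 23
PD: pen down
RT 180: heading 23 -> 203
FD 1: (36.305,-30.648) -> (35.384,-31.038) [heading=203, draw]
LT 180: heading 203 -> 23
FD 13: (35.384,-31.038) -> (47.351,-25.959) [heading=23, draw]
Final: pos=(47.351,-25.959), heading=23, 7 segment(s) drawn

Start position: (1, -1)
Final position: (47.351, -25.959)
Distance = 52.643; >= 1e-6 -> NOT closed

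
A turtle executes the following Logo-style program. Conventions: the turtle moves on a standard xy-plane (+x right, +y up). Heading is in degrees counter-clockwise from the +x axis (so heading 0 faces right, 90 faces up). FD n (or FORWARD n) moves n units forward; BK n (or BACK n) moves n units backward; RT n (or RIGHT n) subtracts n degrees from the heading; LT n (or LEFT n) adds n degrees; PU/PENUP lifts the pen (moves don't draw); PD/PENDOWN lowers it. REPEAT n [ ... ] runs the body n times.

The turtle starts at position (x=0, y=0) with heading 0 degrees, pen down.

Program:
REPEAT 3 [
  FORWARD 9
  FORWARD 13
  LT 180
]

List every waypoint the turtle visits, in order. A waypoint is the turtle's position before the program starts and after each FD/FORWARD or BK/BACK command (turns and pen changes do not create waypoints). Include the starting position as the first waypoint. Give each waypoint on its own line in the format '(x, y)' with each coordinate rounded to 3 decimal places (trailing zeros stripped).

Executing turtle program step by step:
Start: pos=(0,0), heading=0, pen down
REPEAT 3 [
  -- iteration 1/3 --
  FD 9: (0,0) -> (9,0) [heading=0, draw]
  FD 13: (9,0) -> (22,0) [heading=0, draw]
  LT 180: heading 0 -> 180
  -- iteration 2/3 --
  FD 9: (22,0) -> (13,0) [heading=180, draw]
  FD 13: (13,0) -> (0,0) [heading=180, draw]
  LT 180: heading 180 -> 0
  -- iteration 3/3 --
  FD 9: (0,0) -> (9,0) [heading=0, draw]
  FD 13: (9,0) -> (22,0) [heading=0, draw]
  LT 180: heading 0 -> 180
]
Final: pos=(22,0), heading=180, 6 segment(s) drawn
Waypoints (7 total):
(0, 0)
(9, 0)
(22, 0)
(13, 0)
(0, 0)
(9, 0)
(22, 0)

Answer: (0, 0)
(9, 0)
(22, 0)
(13, 0)
(0, 0)
(9, 0)
(22, 0)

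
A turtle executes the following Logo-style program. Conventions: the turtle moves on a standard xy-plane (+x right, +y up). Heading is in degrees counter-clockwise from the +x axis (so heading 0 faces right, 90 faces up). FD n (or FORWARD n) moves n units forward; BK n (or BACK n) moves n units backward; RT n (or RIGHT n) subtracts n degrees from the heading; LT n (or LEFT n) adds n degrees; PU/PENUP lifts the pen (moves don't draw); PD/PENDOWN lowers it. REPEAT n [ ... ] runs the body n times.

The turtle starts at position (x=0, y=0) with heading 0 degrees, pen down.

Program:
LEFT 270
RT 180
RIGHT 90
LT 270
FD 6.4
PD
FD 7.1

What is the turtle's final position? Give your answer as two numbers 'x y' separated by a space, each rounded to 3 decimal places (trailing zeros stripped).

Answer: 0 -13.5

Derivation:
Executing turtle program step by step:
Start: pos=(0,0), heading=0, pen down
LT 270: heading 0 -> 270
RT 180: heading 270 -> 90
RT 90: heading 90 -> 0
LT 270: heading 0 -> 270
FD 6.4: (0,0) -> (0,-6.4) [heading=270, draw]
PD: pen down
FD 7.1: (0,-6.4) -> (0,-13.5) [heading=270, draw]
Final: pos=(0,-13.5), heading=270, 2 segment(s) drawn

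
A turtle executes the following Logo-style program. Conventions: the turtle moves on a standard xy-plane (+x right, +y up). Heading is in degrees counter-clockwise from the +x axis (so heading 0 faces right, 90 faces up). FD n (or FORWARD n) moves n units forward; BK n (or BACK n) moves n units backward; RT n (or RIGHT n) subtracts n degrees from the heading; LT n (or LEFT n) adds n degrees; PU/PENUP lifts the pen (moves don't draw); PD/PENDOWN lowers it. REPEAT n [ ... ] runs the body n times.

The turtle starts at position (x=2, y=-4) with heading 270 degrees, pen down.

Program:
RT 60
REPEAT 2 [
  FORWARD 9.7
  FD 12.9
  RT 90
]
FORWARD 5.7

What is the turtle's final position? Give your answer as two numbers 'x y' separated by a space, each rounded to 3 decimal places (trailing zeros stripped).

Answer: -23.936 7.122

Derivation:
Executing turtle program step by step:
Start: pos=(2,-4), heading=270, pen down
RT 60: heading 270 -> 210
REPEAT 2 [
  -- iteration 1/2 --
  FD 9.7: (2,-4) -> (-6.4,-8.85) [heading=210, draw]
  FD 12.9: (-6.4,-8.85) -> (-17.572,-15.3) [heading=210, draw]
  RT 90: heading 210 -> 120
  -- iteration 2/2 --
  FD 9.7: (-17.572,-15.3) -> (-22.422,-6.9) [heading=120, draw]
  FD 12.9: (-22.422,-6.9) -> (-28.872,4.272) [heading=120, draw]
  RT 90: heading 120 -> 30
]
FD 5.7: (-28.872,4.272) -> (-23.936,7.122) [heading=30, draw]
Final: pos=(-23.936,7.122), heading=30, 5 segment(s) drawn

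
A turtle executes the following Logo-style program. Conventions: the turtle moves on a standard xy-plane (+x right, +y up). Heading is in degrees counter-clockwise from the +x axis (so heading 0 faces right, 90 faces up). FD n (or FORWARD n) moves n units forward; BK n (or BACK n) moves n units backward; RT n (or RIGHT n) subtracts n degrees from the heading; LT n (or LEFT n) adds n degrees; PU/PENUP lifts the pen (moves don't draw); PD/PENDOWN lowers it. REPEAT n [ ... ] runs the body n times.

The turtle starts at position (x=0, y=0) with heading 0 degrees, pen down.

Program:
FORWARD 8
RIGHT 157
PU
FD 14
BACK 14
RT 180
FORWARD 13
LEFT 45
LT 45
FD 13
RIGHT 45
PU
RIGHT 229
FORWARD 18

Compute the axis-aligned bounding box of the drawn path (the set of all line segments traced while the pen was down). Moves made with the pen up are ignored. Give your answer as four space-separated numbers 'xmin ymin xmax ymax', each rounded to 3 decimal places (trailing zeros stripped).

Answer: 0 0 8 0

Derivation:
Executing turtle program step by step:
Start: pos=(0,0), heading=0, pen down
FD 8: (0,0) -> (8,0) [heading=0, draw]
RT 157: heading 0 -> 203
PU: pen up
FD 14: (8,0) -> (-4.887,-5.47) [heading=203, move]
BK 14: (-4.887,-5.47) -> (8,0) [heading=203, move]
RT 180: heading 203 -> 23
FD 13: (8,0) -> (19.967,5.08) [heading=23, move]
LT 45: heading 23 -> 68
LT 45: heading 68 -> 113
FD 13: (19.967,5.08) -> (14.887,17.046) [heading=113, move]
RT 45: heading 113 -> 68
PU: pen up
RT 229: heading 68 -> 199
FD 18: (14.887,17.046) -> (-2.132,11.186) [heading=199, move]
Final: pos=(-2.132,11.186), heading=199, 1 segment(s) drawn

Segment endpoints: x in {0, 8}, y in {0}
xmin=0, ymin=0, xmax=8, ymax=0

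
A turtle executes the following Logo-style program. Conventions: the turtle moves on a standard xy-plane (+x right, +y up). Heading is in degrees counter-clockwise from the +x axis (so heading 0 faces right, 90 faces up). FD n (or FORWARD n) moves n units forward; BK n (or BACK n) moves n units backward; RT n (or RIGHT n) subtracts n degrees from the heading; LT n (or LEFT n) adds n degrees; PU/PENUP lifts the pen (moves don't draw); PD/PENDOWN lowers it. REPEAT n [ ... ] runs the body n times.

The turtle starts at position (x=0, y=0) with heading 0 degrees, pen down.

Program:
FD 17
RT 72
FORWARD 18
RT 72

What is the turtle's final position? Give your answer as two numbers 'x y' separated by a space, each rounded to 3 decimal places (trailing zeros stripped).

Executing turtle program step by step:
Start: pos=(0,0), heading=0, pen down
FD 17: (0,0) -> (17,0) [heading=0, draw]
RT 72: heading 0 -> 288
FD 18: (17,0) -> (22.562,-17.119) [heading=288, draw]
RT 72: heading 288 -> 216
Final: pos=(22.562,-17.119), heading=216, 2 segment(s) drawn

Answer: 22.562 -17.119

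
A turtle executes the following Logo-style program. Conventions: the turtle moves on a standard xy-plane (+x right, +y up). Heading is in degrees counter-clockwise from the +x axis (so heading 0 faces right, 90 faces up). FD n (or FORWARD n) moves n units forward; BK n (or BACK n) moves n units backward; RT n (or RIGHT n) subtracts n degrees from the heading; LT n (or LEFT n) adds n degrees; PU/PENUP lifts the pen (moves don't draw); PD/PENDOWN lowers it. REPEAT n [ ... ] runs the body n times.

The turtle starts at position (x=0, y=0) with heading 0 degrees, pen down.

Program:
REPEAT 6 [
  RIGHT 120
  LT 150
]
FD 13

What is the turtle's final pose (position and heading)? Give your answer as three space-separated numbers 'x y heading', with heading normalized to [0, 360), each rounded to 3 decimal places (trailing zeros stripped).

Executing turtle program step by step:
Start: pos=(0,0), heading=0, pen down
REPEAT 6 [
  -- iteration 1/6 --
  RT 120: heading 0 -> 240
  LT 150: heading 240 -> 30
  -- iteration 2/6 --
  RT 120: heading 30 -> 270
  LT 150: heading 270 -> 60
  -- iteration 3/6 --
  RT 120: heading 60 -> 300
  LT 150: heading 300 -> 90
  -- iteration 4/6 --
  RT 120: heading 90 -> 330
  LT 150: heading 330 -> 120
  -- iteration 5/6 --
  RT 120: heading 120 -> 0
  LT 150: heading 0 -> 150
  -- iteration 6/6 --
  RT 120: heading 150 -> 30
  LT 150: heading 30 -> 180
]
FD 13: (0,0) -> (-13,0) [heading=180, draw]
Final: pos=(-13,0), heading=180, 1 segment(s) drawn

Answer: -13 0 180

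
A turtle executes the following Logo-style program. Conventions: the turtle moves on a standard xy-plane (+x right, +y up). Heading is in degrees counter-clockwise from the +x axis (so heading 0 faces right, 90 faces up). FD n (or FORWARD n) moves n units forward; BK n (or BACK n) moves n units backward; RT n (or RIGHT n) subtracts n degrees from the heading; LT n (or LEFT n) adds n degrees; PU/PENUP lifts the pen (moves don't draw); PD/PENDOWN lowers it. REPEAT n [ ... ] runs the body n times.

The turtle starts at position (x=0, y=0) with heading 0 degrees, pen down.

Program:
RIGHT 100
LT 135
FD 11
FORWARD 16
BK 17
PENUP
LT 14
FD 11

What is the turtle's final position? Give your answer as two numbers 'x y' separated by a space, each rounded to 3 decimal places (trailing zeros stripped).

Answer: 15.408 14.038

Derivation:
Executing turtle program step by step:
Start: pos=(0,0), heading=0, pen down
RT 100: heading 0 -> 260
LT 135: heading 260 -> 35
FD 11: (0,0) -> (9.011,6.309) [heading=35, draw]
FD 16: (9.011,6.309) -> (22.117,15.487) [heading=35, draw]
BK 17: (22.117,15.487) -> (8.192,5.736) [heading=35, draw]
PU: pen up
LT 14: heading 35 -> 49
FD 11: (8.192,5.736) -> (15.408,14.038) [heading=49, move]
Final: pos=(15.408,14.038), heading=49, 3 segment(s) drawn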